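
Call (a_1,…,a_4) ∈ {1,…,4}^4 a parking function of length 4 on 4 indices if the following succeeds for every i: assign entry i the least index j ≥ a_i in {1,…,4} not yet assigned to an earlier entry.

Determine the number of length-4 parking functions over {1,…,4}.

125

Count = (4−4+1)·(4+1)^(4−1) = 1·125 = 125
One tuple (1,3,4,1) → sorted (1,1,3,4): b_i ≤ i ∀i, a PF.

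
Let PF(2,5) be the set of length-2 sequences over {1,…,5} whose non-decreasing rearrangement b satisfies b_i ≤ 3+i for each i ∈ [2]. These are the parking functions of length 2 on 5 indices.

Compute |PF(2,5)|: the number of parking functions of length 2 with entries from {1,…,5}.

24

#PF = 4·6^1 = 4 · 6 = 24 (Pollak)
Example (1,4) → sorted (1,4): b_i ≤ 3+i ∀i, a PF.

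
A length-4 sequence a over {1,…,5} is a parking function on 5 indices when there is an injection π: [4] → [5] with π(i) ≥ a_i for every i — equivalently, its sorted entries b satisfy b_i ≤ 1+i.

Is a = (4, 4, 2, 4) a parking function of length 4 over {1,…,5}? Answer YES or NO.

Rearranged: b = (2, 4, 4, 4).
  b_1=2 ≤ 2
  b_2=4 > 3
  fails at i=2 ⇒ NO

NO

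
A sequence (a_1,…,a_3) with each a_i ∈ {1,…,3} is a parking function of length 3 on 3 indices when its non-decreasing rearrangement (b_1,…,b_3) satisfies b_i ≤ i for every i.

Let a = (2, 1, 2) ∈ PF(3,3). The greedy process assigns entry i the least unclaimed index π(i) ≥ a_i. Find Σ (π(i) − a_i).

1

Σπ(i) = 1+…+3 = 6; Σa = 2+1+2 = 5; disp = 6−5 = 1.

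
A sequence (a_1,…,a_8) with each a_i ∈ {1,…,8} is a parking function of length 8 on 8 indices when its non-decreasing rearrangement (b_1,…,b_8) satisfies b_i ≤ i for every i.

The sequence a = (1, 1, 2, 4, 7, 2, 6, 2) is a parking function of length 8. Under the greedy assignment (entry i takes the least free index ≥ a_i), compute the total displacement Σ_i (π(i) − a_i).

11

Σπ(i) = 1+…+8 = 36; Σa = 1+1+2+4+7+2+6+2 = 25; disp = 36−25 = 11.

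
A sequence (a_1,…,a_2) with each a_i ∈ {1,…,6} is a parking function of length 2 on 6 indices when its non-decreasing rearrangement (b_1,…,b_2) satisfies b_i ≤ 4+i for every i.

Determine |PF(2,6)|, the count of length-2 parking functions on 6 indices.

#PF = (7−2)·7^(2−1) = 5 · 7 = 35 (Pollak)
Example (3,6) → sorted (3,6): b_i ≤ 4+i ∀i, a PF.

35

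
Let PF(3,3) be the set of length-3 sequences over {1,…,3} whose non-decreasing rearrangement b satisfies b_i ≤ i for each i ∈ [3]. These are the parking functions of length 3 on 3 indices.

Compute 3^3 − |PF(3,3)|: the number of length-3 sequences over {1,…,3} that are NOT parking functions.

11

#PF = 1·4^2 = 1×16 = 16 (Konheim–Weiss)
Check (3,3,2) → sorted (2,3,3): b_1=2>1, not a PF.
So 27 − 16 = 11 fail.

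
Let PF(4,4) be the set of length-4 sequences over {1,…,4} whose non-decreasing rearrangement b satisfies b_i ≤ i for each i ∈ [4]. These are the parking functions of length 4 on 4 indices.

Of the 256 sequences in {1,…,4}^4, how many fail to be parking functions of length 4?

131

|PF(4,4)| = (4−4+1)·(4+1)^(4−1) = 1 · 125 = 125
E.g. (2,2,4,4) → sorted (2,2,4,4): b_1=2>1, not a PF.
Total 256; non-PF = 256−125 = 131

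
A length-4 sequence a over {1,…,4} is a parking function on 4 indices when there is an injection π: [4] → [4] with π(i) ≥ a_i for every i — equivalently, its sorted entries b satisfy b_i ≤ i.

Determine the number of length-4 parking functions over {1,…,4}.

|PF| = 1·5^3 = 1 · 125 = 125 (Pollak)
Check (2,1,4,3) → sorted (1,2,3,4): b_i ≤ i ∀i, a PF.

125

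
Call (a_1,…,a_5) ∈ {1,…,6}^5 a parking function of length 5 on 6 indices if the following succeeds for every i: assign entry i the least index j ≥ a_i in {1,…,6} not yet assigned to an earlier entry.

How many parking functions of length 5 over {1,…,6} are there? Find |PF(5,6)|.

4802

#PF = 2·7^4 = 2×2401 = 4802 [KW]
E.g. (5,3,2,3,5) → sorted (2,3,3,5,5): b_i ≤ 1+i ∀i, a PF.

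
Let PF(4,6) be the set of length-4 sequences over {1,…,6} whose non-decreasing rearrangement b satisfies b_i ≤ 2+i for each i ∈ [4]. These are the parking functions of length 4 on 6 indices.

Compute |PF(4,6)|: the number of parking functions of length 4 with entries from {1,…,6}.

Count = 3·7^3 = 3·343 = 1029 [KW]
E.g. (5,6,3,2) → sorted (2,3,5,6): b_i ≤ 2+i ∀i, a PF.

1029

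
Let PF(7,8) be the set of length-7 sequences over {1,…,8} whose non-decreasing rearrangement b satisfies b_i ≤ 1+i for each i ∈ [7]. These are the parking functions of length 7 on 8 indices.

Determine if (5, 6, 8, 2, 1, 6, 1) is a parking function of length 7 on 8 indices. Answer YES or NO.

YES

Sorted: b = (1, 1, 2, 5, 6, 6, 8).
  b_1=1 ≤ 2
  b_2=1 ≤ 3
  b_3=2 ≤ 4
  b_4=5 ≤ 5
  b_5=6 ≤ 6
  b_6=6 ≤ 7
  b_7=8 ≤ 8
All bounds hold ⇒ YES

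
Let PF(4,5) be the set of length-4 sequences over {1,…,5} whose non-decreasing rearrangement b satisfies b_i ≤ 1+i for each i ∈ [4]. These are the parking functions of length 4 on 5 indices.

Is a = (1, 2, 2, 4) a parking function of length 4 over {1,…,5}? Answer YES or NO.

Order a: b = (1, 2, 2, 4).
  b_1=1 ≤ 2
  b_2=2 ≤ 3
  b_3=2 ≤ 4
  b_4=4 ≤ 5
All bounds hold ⇒ YES

YES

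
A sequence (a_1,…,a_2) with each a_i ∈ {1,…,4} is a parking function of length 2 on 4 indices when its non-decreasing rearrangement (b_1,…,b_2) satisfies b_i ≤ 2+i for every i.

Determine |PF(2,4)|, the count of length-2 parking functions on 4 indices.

|PF(2,4)| = (4−2+1)·(4+1)^(2−1) = 3 · 5 = 15 (Pollak)
One tuple (1,1) → sorted (1,1): b_i ≤ 2+i ∀i, a PF.

15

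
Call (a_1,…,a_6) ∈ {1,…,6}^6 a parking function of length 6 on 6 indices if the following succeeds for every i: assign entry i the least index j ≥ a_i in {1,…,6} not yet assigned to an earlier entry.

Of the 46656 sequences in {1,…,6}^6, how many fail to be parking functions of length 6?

|PF(6,6)| = (7−6)·7^(6−1) = 1 · 16807 = 16807 (Pollak)
Check (4,2,6,1,5,5) → sorted (1,2,4,5,5,6): b_3=4>3, not a PF.
So 46656 − 16807 = 29849 fail.

29849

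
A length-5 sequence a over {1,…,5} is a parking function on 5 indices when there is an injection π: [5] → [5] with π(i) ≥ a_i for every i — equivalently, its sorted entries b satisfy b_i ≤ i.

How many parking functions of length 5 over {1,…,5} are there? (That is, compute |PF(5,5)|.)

#PF = (5+1−5)·(5+1)^{5−1} = 1·1296 = 1296 (Konheim–Weiss)
Check (2,2,1,2,5) → sorted (1,2,2,2,5): b_i ≤ i ∀i, a PF.

1296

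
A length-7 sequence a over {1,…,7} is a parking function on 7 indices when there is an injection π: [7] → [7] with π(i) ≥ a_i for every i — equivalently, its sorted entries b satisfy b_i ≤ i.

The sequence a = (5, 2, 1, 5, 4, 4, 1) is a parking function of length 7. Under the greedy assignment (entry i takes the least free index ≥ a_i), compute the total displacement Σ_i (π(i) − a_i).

6

Σπ = 7·8/2 = 28 (π permutes [7]); Σa = 5+2+1+5+4+4+1 = 22; disp = 28−22 = 6.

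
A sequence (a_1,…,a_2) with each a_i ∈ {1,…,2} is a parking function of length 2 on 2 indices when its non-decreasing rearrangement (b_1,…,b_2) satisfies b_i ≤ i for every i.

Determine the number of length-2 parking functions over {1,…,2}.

#PF = (2−2+1)·(2+1)^(2−1) = 1·3 = 3 [KW]
One tuple (2,1) → sorted (1,2): b_i ≤ i ∀i, a PF.

3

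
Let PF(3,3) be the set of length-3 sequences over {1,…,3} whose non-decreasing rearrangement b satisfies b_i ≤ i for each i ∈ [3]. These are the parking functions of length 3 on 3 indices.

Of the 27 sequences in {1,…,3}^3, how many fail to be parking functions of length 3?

11

#PF = (4−3)·4^(3−1) = 1×16 = 16
Check (3,3,3) → sorted (3,3,3): b_1=3>1, not a PF.
3^3 − 16 = 27 − 16 = 11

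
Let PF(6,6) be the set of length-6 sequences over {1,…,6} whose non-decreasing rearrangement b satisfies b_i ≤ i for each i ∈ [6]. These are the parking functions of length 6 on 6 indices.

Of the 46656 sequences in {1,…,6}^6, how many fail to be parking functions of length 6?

29849

|PF(6,6)| = 1·7^5 = 1 · 16807 = 16807 [KW]
Check (6,4,5,4,1,5) → sorted (1,4,4,5,5,6): b_2=4>2, not a PF.
6^6 − 16807 = 46656 − 16807 = 29849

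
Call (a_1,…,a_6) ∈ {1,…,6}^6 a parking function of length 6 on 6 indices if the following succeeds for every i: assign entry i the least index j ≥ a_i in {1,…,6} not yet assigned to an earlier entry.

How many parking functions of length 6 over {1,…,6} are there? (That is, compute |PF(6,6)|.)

16807

Count = (6−6+1)·(6+1)^(6−1) = 1×16807 = 16807
Check (1,2,2,5,6,2) → sorted (1,2,2,2,5,6): b_i ≤ i ∀i, a PF.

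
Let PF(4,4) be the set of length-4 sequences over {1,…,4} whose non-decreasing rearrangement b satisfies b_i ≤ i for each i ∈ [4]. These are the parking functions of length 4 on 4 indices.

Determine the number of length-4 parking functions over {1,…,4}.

125

Count = (4+1−4)·(4+1)^{4−1} = 1×125 = 125 [KW]
One tuple (2,3,1,1) → sorted (1,1,2,3): b_i ≤ i ∀i, a PF.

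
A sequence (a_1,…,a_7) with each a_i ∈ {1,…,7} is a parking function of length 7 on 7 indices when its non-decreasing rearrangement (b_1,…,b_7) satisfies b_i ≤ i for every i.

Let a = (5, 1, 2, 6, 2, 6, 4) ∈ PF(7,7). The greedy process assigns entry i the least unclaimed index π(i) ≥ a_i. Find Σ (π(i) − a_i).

Σπ(i) = 1+…+7 = 28; Σa = 5+1+2+6+2+6+4 = 26; disp = 28−26 = 2.

2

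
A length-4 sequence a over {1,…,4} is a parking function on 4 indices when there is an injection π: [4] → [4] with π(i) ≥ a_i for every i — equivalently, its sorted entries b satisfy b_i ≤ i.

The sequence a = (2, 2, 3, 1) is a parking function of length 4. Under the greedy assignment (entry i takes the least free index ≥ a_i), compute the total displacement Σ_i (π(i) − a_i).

Σπ(i) = 1+…+4 = 10; Σa = 2+2+3+1 = 8; disp = 10−8 = 2.

2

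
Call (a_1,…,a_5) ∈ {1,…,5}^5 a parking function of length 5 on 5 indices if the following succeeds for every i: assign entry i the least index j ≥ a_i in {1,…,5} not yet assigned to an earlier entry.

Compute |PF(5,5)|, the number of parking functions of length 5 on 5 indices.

#PF = (6−5)·6^(5−1) = 1·1296 = 1296 (Pollak)
Check (2,1,1,5,1) → sorted (1,1,1,2,5): b_i ≤ i ∀i, a PF.

1296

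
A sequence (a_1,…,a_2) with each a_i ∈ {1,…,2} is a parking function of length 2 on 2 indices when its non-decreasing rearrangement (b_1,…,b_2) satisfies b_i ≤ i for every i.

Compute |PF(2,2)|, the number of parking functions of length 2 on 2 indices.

|PF| = (3−2)·3^(2−1) = 1×3 = 3 (Pollak)
Example (1,2) → sorted (1,2): b_i ≤ i ∀i, a PF.

3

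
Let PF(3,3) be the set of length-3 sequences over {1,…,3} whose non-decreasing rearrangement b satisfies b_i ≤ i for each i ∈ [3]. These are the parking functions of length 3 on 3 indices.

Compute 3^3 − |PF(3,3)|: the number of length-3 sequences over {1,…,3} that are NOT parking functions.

11

#PF = (4−3)·4^(3−1) = 1×16 = 16 (Pollak)
E.g. (3,3,3) → sorted (3,3,3): b_1=3>1, not a PF.
3^3 − 16 = 27 − 16 = 11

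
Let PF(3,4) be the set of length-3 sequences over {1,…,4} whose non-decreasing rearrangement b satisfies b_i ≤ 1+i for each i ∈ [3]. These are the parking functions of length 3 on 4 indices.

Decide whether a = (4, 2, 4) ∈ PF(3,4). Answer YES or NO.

Sorted: b = (2, 4, 4).
  b_1=2 ≤ 2
  b_2=4 > 3
  fails at i=2 ⇒ NO

NO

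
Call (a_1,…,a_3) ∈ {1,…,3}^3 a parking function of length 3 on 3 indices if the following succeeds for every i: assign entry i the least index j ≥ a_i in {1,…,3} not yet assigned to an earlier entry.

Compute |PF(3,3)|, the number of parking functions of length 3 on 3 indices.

#PF = (3+1−3)·(3+1)^{3−1} = 1×16 = 16 (Pollak)
Example (1,1,1) → sorted (1,1,1): b_i ≤ i ∀i, a PF.

16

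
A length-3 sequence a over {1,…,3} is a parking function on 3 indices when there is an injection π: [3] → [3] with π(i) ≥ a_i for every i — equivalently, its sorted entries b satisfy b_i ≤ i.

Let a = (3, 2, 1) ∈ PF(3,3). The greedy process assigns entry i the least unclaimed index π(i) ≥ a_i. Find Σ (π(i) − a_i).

Σπ = 6 ({1..3} each once); Σa = 3+2+1 = 6; disp = 6−6 = 0.

0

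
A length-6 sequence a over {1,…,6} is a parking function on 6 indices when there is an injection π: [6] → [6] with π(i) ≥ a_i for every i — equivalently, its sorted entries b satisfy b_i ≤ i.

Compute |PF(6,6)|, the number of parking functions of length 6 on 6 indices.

|PF| = (7−6)·7^(6−1) = 1 · 16807 = 16807 (Pollak)
Example (3,1,2,4,1,5) → sorted (1,1,2,3,4,5): b_i ≤ i ∀i, a PF.

16807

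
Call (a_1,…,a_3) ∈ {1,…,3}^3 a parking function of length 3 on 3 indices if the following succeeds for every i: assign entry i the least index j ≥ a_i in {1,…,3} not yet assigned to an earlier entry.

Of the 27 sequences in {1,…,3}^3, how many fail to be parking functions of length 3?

11

|PF| = 1·4^2 = 1·16 = 16 [KW]
Check (1,3,3) → sorted (1,3,3): b_2=3>2, not a PF.
3^3 − 16 = 27 − 16 = 11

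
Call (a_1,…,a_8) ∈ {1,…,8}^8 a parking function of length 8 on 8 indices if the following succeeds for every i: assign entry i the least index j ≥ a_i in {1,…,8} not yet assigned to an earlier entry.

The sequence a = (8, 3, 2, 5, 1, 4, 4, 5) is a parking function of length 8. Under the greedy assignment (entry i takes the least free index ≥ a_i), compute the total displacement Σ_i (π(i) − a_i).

Σπ(i) = 1+…+8 = 36; Σa = 8+3+2+5+1+4+4+5 = 32; disp = 36−32 = 4.

4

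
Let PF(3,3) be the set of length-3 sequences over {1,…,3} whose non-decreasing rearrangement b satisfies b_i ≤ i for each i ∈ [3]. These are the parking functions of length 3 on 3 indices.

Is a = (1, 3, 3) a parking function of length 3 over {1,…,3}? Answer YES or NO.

Sorted: b = (1, 3, 3).
  b_1=1 ≤ 1
  b_2=3 > 2
  fails at i=2 ⇒ NO

NO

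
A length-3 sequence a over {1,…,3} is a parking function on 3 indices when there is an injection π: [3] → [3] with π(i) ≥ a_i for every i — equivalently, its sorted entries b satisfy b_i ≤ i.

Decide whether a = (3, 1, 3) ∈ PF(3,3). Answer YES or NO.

NO

Rearranged: b = (1, 3, 3).
  b_1=1 ≤ 1
  b_2=3 > 2
  fails at i=2 ⇒ NO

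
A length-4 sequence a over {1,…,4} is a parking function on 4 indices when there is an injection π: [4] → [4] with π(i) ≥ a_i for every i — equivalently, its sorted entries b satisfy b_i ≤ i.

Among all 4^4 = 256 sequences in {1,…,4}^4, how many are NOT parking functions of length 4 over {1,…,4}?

131

|PF| = (4+1−4)·(4+1)^{4−1} = 1 · 125 = 125 (Pollak)
Check (3,4,4,4) → sorted (3,4,4,4): b_1=3>1, not a PF.
4^4 − 125 = 256 − 125 = 131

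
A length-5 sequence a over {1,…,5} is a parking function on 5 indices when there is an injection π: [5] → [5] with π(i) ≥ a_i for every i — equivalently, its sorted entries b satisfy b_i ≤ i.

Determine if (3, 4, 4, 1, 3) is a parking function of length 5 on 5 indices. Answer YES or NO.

NO

Sorted: b = (1, 3, 3, 4, 4).
  b_1=1 ≤ 1
  b_2=3 > 2
  fails at i=2 ⇒ NO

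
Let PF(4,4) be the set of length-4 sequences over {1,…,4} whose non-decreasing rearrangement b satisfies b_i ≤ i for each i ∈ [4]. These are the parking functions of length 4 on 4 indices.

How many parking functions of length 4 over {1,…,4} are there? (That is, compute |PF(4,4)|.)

|PF| = (5−4)·5^(4−1) = 1×125 = 125
One tuple (1,1,2,4) → sorted (1,1,2,4): b_i ≤ i ∀i, a PF.

125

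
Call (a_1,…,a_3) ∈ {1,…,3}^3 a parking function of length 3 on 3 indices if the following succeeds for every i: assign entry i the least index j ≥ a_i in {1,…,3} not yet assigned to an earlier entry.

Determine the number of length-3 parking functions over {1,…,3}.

16

|PF| = (3−3+1)·(3+1)^(3−1) = 1·16 = 16
Example (1,3,1) → sorted (1,1,3): b_i ≤ i ∀i, a PF.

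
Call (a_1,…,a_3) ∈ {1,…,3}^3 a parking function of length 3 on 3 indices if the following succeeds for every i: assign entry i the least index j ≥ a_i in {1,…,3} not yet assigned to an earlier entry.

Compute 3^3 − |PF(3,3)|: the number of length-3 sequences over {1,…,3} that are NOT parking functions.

11

|PF| = (4−3)·4^(3−1) = 1×16 = 16 (Pollak)
Example (3,3,3) → sorted (3,3,3): b_1=3>1, not a PF.
So 27 − 16 = 11 fail.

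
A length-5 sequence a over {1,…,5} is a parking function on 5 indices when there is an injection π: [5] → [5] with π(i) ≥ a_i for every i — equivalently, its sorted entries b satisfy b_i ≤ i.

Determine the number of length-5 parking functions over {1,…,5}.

1296

|PF| = (5+1−5)·(5+1)^{5−1} = 1 · 1296 = 1296 (Konheim–Weiss)
E.g. (4,2,3,5,1) → sorted (1,2,3,4,5): b_i ≤ i ∀i, a PF.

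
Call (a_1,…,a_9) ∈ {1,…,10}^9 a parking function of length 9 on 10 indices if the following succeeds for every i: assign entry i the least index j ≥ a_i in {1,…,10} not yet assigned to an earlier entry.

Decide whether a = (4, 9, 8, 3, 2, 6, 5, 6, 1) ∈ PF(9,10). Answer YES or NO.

Sorted: b = (1, 2, 3, 4, 5, 6, 6, 8, 9).
  b_1=1 ≤ 2
  b_2=2 ≤ 3
  b_3=3 ≤ 4
  b_4=4 ≤ 5
  b_5=5 ≤ 6
  b_6=6 ≤ 7
  b_7=6 ≤ 8
  b_8=8 ≤ 9
  b_9=9 ≤ 10
All bounds hold ⇒ YES

YES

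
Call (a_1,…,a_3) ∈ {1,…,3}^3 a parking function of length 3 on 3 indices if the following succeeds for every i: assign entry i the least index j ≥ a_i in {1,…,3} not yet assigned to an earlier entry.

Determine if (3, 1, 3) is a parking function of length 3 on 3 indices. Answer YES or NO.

NO

Order a: b = (1, 3, 3).
  b_1=1 ≤ 1
  b_2=3 > 2
  fails at i=2 ⇒ NO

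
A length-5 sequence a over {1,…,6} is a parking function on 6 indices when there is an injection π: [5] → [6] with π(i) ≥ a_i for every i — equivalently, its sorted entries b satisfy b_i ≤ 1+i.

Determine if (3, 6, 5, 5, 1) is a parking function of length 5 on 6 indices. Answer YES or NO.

NO

Order a: b = (1, 3, 5, 5, 6).
  b_1=1 ≤ 2
  b_2=3 ≤ 3
  b_3=5 > 4
  fails at i=3 ⇒ NO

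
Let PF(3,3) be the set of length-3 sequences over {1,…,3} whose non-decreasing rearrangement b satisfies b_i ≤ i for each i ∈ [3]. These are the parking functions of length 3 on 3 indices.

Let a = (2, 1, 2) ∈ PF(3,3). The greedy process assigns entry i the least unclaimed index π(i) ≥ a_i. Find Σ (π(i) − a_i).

1

Σπ(i) = 1+…+3 = 6; Σa = 2+1+2 = 5; disp = 6−5 = 1.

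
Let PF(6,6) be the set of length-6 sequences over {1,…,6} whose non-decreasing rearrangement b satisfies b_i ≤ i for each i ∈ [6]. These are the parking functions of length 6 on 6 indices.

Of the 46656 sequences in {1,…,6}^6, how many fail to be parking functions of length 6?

29849

#PF = (7−6)·7^(6−1) = 1×16807 = 16807 (Konheim–Weiss)
E.g. (5,6,6,5,2,4) → sorted (2,4,5,5,6,6): b_1=2>1, not a PF.
Total 46656; non-PF = 46656−16807 = 29849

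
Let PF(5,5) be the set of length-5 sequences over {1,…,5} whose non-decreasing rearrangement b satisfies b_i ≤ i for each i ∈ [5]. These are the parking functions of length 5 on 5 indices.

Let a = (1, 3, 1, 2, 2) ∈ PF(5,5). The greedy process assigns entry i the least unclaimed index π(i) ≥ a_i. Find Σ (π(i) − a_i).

6

Σπ = 5·6/2 = 15 (π permutes [5]); Σa = 1+3+1+2+2 = 9; disp = 15−9 = 6.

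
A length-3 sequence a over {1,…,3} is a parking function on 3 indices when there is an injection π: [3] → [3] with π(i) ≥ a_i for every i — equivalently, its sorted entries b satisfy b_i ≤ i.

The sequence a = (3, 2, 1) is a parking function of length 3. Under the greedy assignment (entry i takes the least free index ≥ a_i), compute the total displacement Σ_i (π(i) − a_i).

0

Σπ = 3·4/2 = 6 (π permutes [3]); Σa = 3+2+1 = 6; disp = 6−6 = 0.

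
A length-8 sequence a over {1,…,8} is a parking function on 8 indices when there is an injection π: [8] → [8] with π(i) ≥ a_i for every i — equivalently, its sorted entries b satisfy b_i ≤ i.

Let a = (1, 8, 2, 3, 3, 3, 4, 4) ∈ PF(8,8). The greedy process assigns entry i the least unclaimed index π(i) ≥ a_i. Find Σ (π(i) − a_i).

Σπ(i) = 1+…+8 = 36; Σa = 1+8+2+3+3+3+4+4 = 28; disp = 36−28 = 8.

8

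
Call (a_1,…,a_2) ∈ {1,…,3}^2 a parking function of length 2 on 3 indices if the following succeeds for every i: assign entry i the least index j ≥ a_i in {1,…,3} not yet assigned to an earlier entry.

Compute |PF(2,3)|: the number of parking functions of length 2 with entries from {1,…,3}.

8

|PF(2,3)| = (3−2+1)·(3+1)^(2−1) = 2×4 = 8 (Pollak)
One tuple (2,1) → sorted (1,2): b_i ≤ 1+i ∀i, a PF.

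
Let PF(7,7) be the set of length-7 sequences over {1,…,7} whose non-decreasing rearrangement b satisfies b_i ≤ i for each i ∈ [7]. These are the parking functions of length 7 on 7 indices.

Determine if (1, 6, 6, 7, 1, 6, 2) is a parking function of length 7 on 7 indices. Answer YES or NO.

NO

Rearranged: b = (1, 1, 2, 6, 6, 6, 7).
  b_1=1 ≤ 1
  b_2=1 ≤ 2
  b_3=2 ≤ 3
  b_4=6 > 4
  fails at i=4 ⇒ NO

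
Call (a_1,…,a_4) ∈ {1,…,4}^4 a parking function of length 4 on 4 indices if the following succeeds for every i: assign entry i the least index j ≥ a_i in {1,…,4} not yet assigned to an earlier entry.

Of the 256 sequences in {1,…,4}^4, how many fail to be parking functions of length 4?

131

#PF = (5−4)·5^(4−1) = 1×125 = 125 [KW]
E.g. (2,3,3,3) → sorted (2,3,3,3): b_1=2>1, not a PF.
So 256 − 125 = 131 fail.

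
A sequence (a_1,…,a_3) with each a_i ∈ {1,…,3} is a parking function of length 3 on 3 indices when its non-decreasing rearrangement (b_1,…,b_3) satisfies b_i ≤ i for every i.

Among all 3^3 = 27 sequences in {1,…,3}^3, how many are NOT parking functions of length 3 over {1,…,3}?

11

|PF| = 1·4^2 = 1·16 = 16 (Pollak)
Check (2,3,2) → sorted (2,2,3): b_1=2>1, not a PF.
So 27 − 16 = 11 fail.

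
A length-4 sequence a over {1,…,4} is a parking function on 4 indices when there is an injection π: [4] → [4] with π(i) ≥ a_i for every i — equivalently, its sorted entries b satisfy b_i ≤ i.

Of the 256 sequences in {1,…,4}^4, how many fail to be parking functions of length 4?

131

|PF(4,4)| = 1·5^3 = 1·125 = 125 [KW]
Example (3,3,4,3) → sorted (3,3,3,4): b_1=3>1, not a PF.
So 256 − 125 = 131 fail.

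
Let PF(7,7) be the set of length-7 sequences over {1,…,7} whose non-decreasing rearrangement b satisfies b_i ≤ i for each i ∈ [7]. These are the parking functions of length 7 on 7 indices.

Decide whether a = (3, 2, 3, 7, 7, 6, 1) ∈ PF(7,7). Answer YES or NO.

NO

Order a: b = (1, 2, 3, 3, 6, 7, 7).
  b_1=1 ≤ 1
  b_2=2 ≤ 2
  b_3=3 ≤ 3
  b_4=3 ≤ 4
  b_5=6 > 5
  fails at i=5 ⇒ NO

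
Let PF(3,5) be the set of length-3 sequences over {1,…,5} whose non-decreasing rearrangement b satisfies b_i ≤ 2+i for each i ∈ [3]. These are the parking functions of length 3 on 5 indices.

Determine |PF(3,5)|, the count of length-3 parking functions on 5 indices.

108

|PF| = (5+1−3)·(5+1)^{3−1} = 3×36 = 108
E.g. (2,5,4) → sorted (2,4,5): b_i ≤ 2+i ∀i, a PF.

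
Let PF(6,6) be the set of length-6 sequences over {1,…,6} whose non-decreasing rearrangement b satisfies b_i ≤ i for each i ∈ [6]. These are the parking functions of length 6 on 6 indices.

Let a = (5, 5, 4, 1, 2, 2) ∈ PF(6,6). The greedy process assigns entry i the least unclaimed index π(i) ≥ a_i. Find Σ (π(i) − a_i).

2

Σπ = 6·7/2 = 21 (π permutes [6]); Σa = 5+5+4+1+2+2 = 19; disp = 21−19 = 2.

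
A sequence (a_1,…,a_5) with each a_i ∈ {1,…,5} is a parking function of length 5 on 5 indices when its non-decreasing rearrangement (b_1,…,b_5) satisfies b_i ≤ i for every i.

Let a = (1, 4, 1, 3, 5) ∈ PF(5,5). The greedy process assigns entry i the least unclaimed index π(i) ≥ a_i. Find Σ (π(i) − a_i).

1

Σπ = 5·6/2 = 15 (π permutes [5]); Σa = 1+4+1+3+5 = 14; disp = 15−14 = 1.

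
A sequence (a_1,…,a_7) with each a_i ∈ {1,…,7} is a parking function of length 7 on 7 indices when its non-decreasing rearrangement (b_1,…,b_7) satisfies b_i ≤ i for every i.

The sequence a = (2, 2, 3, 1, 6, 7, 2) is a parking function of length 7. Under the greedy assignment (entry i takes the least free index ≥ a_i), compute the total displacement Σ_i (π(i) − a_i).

5

Σπ = 28 ({1..7} each once); Σa = 2+2+3+1+6+7+2 = 23; disp = 28−23 = 5.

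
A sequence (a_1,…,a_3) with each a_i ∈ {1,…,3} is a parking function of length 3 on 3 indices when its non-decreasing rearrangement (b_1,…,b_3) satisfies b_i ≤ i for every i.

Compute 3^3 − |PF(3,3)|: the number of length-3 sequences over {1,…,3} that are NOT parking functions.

11

Count = (4−3)·4^(3−1) = 1·16 = 16 (Pollak)
Check (3,3,2) → sorted (2,3,3): b_1=2>1, not a PF.
Total 27; non-PF = 27−16 = 11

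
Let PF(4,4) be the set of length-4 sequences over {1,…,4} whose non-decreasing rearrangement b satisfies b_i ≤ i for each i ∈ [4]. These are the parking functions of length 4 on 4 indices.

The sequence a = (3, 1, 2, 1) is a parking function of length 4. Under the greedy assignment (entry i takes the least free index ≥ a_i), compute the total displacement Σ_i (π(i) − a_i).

3

Σπ = 10 ({1..4} each once); Σa = 3+1+2+1 = 7; disp = 10−7 = 3.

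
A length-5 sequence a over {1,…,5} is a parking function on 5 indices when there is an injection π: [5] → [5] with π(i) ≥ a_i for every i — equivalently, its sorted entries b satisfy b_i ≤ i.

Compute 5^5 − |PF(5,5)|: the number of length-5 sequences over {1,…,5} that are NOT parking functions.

1829

|PF(5,5)| = 1·6^4 = 1×1296 = 1296 [KW]
Check (5,5,3,2,5) → sorted (2,3,5,5,5): b_1=2>1, not a PF.
So 3125 − 1296 = 1829 fail.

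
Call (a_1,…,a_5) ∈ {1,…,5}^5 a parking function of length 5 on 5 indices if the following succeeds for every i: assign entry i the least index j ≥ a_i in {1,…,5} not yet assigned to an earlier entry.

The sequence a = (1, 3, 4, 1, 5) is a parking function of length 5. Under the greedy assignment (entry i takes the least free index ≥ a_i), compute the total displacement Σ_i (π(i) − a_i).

Σπ(i) = 1+…+5 = 15; Σa = 1+3+4+1+5 = 14; disp = 15−14 = 1.

1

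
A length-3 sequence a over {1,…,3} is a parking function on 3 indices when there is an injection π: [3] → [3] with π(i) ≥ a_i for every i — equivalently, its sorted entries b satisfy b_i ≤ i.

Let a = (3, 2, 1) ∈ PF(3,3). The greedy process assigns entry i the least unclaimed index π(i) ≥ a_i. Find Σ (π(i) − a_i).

Σπ = 6 ({1..3} each once); Σa = 3+2+1 = 6; disp = 6−6 = 0.

0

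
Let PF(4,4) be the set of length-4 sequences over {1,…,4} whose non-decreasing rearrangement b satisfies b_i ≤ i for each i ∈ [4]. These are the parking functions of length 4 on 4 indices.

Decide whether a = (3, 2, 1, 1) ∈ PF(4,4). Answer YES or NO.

Sorted: b = (1, 1, 2, 3).
  b_1=1 ≤ 1
  b_2=1 ≤ 2
  b_3=2 ≤ 3
  b_4=3 ≤ 4
All bounds hold ⇒ YES

YES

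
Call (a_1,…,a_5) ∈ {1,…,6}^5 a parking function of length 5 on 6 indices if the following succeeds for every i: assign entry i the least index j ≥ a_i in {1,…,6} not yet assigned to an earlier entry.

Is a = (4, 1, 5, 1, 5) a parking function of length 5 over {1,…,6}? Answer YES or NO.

YES

Rearranged: b = (1, 1, 4, 5, 5).
  b_1=1 ≤ 2
  b_2=1 ≤ 3
  b_3=4 ≤ 4
  b_4=5 ≤ 5
  b_5=5 ≤ 6
All bounds hold ⇒ YES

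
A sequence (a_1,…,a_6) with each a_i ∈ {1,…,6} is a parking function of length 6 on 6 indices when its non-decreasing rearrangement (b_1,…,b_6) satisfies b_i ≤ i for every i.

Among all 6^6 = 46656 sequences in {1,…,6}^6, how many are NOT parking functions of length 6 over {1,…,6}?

Count = (7−6)·7^(6−1) = 1·16807 = 16807
E.g. (2,3,5,5,3,2) → sorted (2,2,3,3,5,5): b_1=2>1, not a PF.
So 46656 − 16807 = 29849 fail.

29849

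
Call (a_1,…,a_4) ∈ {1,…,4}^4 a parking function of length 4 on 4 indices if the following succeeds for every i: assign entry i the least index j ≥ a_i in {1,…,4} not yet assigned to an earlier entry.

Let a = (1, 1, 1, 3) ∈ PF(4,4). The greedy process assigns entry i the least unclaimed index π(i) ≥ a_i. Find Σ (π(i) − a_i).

4

Σπ = 10 ({1..4} each once); Σa = 1+1+1+3 = 6; disp = 10−6 = 4.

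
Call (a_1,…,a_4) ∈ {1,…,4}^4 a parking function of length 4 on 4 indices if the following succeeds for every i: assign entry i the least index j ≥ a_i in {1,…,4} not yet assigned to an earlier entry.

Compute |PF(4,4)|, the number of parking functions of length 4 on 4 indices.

#PF = 1·5^3 = 1 · 125 = 125 (Pollak)
Check (2,2,4,1) → sorted (1,2,2,4): b_i ≤ i ∀i, a PF.

125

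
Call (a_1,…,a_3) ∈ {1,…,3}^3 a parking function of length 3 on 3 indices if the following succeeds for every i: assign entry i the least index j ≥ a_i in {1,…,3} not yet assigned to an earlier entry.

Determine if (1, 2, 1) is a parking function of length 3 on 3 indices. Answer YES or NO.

Sorted: b = (1, 1, 2).
  b_1=1 ≤ 1
  b_2=1 ≤ 2
  b_3=2 ≤ 3
All bounds hold ⇒ YES

YES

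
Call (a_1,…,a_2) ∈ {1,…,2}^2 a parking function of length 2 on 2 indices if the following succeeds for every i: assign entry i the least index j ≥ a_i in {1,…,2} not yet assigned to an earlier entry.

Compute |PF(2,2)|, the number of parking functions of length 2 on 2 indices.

3

|PF(2,2)| = (3−2)·3^(2−1) = 1×3 = 3
Example (1,1) → sorted (1,1): b_i ≤ i ∀i, a PF.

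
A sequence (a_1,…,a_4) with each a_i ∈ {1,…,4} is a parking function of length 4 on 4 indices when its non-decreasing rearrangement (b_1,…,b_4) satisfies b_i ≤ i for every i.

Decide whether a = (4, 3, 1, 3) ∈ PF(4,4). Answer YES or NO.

NO

Rearranged: b = (1, 3, 3, 4).
  b_1=1 ≤ 1
  b_2=3 > 2
  fails at i=2 ⇒ NO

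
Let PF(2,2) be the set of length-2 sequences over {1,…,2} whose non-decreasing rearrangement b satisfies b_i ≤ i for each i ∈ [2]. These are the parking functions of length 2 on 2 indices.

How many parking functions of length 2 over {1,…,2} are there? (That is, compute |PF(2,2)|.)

3

|PF(2,2)| = (2+1−2)·(2+1)^{2−1} = 1·3 = 3 [KW]
Example (1,1) → sorted (1,1): b_i ≤ i ∀i, a PF.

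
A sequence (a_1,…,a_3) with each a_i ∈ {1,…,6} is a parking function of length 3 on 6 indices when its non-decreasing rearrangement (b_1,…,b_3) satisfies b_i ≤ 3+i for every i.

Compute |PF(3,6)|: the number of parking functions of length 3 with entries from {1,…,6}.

Count = (6−3+1)·(6+1)^(3−1) = 4·49 = 196
E.g. (6,1,5) → sorted (1,5,6): b_i ≤ 3+i ∀i, a PF.

196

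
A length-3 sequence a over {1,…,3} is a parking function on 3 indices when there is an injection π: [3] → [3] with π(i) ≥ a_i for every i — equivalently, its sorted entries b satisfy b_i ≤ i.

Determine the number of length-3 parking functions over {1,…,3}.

Count = (3−3+1)·(3+1)^(3−1) = 1×16 = 16 (Pollak)
Check (1,1,2) → sorted (1,1,2): b_i ≤ i ∀i, a PF.

16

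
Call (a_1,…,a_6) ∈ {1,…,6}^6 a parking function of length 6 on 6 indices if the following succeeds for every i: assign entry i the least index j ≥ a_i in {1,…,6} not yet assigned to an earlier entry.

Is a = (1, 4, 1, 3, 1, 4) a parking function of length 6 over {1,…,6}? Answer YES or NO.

YES

Order a: b = (1, 1, 1, 3, 4, 4).
  b_1=1 ≤ 1
  b_2=1 ≤ 2
  b_3=1 ≤ 3
  b_4=3 ≤ 4
  b_5=4 ≤ 5
  b_6=4 ≤ 6
All bounds hold ⇒ YES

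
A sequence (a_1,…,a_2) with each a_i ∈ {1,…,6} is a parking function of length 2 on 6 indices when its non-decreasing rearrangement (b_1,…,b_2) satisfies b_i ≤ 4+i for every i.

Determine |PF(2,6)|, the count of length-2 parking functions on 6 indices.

#PF = 5·7^1 = 5·7 = 35
One tuple (2,5) → sorted (2,5): b_i ≤ 4+i ∀i, a PF.

35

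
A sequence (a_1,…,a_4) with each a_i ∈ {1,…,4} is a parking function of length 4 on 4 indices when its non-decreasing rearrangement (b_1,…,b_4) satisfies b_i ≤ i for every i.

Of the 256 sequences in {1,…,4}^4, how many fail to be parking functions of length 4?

#PF = (4+1−4)·(4+1)^{4−1} = 1·125 = 125 (Konheim–Weiss)
One tuple (4,4,4,4) → sorted (4,4,4,4): b_1=4>1, not a PF.
So 256 − 125 = 131 fail.

131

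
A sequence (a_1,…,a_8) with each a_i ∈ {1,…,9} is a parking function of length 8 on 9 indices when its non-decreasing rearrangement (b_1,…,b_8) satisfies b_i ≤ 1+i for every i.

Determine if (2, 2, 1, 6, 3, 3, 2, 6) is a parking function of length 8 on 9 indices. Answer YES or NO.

YES

Sorted: b = (1, 2, 2, 2, 3, 3, 6, 6).
  b_1=1 ≤ 2
  b_2=2 ≤ 3
  b_3=2 ≤ 4
  b_4=2 ≤ 5
  b_5=3 ≤ 6
  b_6=3 ≤ 7
  b_7=6 ≤ 8
  b_8=6 ≤ 9
All bounds hold ⇒ YES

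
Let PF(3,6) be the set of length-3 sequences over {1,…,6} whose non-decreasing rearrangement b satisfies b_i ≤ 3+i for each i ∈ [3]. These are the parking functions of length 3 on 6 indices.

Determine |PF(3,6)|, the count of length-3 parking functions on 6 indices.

196

|PF(3,6)| = (7−3)·7^(3−1) = 4×49 = 196 [KW]
E.g. (4,5,6) → sorted (4,5,6): b_i ≤ 3+i ∀i, a PF.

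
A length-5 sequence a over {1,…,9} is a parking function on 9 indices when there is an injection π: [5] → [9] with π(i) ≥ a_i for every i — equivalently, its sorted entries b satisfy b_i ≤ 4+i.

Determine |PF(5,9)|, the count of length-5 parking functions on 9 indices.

50000

|PF(5,9)| = 5·10^4 = 5·10000 = 50000 (Konheim–Weiss)
One tuple (5,1,4,8,4) → sorted (1,4,4,5,8): b_i ≤ 4+i ∀i, a PF.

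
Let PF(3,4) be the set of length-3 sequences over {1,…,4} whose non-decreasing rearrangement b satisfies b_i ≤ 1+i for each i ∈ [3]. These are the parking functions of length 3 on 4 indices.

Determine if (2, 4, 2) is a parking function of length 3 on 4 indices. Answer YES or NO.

Sorted: b = (2, 2, 4).
  b_1=2 ≤ 2
  b_2=2 ≤ 3
  b_3=4 ≤ 4
All bounds hold ⇒ YES

YES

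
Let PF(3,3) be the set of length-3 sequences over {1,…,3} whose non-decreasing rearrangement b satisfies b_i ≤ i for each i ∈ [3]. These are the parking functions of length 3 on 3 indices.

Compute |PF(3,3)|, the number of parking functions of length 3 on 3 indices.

16

|PF| = (3+1−3)·(3+1)^{3−1} = 1 · 16 = 16
Example (1,2,2) → sorted (1,2,2): b_i ≤ i ∀i, a PF.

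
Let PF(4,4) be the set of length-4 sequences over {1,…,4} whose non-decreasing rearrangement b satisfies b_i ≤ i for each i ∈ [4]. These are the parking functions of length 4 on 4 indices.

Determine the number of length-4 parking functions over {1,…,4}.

Count = (5−4)·5^(4−1) = 1 · 125 = 125 (Pollak)
One tuple (1,1,3,1) → sorted (1,1,1,3): b_i ≤ i ∀i, a PF.

125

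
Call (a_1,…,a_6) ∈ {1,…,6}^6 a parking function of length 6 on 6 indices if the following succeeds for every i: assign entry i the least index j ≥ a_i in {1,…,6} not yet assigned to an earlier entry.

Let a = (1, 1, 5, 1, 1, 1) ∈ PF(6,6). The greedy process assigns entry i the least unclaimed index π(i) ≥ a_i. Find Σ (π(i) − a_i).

11

Σπ(i) = 1+…+6 = 21; Σa = 1+1+5+1+1+1 = 10; disp = 21−10 = 11.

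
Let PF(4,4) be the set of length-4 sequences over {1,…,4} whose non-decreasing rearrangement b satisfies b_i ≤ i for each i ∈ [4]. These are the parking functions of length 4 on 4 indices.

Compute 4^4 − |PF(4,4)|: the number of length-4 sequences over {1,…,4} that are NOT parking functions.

|PF| = 1·5^3 = 1·125 = 125 [KW]
Example (4,1,3,4) → sorted (1,3,4,4): b_2=3>2, not a PF.
4^4 − 125 = 256 − 125 = 131

131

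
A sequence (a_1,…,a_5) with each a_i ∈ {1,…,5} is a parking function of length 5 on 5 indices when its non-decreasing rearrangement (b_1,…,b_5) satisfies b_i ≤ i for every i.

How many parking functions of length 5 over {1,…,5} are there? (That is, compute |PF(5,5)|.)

Count = 1·6^4 = 1×1296 = 1296 [KW]
E.g. (2,2,3,5,1) → sorted (1,2,2,3,5): b_i ≤ i ∀i, a PF.

1296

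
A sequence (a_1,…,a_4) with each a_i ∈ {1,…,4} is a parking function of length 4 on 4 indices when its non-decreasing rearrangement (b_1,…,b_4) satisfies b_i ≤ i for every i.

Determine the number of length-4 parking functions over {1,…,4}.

|PF| = (5−4)·5^(4−1) = 1×125 = 125 [KW]
Check (3,2,3,1) → sorted (1,2,3,3): b_i ≤ i ∀i, a PF.

125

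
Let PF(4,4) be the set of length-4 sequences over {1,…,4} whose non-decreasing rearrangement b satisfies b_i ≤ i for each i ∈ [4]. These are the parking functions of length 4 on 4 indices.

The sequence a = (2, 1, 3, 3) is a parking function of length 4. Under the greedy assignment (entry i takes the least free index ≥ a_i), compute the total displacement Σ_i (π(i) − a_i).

1

Σπ = 4·5/2 = 10 (π permutes [4]); Σa = 2+1+3+3 = 9; disp = 10−9 = 1.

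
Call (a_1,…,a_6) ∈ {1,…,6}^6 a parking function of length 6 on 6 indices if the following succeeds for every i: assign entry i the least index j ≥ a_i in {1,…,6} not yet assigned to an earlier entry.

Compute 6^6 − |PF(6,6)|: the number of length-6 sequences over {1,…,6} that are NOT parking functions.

#PF = (7−6)·7^(6−1) = 1×16807 = 16807 (Konheim–Weiss)
E.g. (2,5,6,2,2,6) → sorted (2,2,2,5,6,6): b_1=2>1, not a PF.
6^6 − 16807 = 46656 − 16807 = 29849

29849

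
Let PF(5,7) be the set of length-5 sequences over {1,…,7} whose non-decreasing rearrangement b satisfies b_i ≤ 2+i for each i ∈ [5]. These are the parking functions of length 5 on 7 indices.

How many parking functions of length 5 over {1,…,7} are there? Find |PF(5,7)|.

12288

Count = 3·8^4 = 3 · 4096 = 12288 (Konheim–Weiss)
Check (3,2,4,6,4) → sorted (2,3,4,4,6): b_i ≤ 2+i ∀i, a PF.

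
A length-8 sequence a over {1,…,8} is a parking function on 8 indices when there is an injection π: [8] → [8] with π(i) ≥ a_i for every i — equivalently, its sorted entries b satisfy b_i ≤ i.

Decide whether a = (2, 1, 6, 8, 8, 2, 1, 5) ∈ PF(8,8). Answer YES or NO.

Order a: b = (1, 1, 2, 2, 5, 6, 8, 8).
  b_1=1 ≤ 1
  b_2=1 ≤ 2
  b_3=2 ≤ 3
  b_4=2 ≤ 4
  b_5=5 ≤ 5
  b_6=6 ≤ 6
  b_7=8 > 7
  fails at i=7 ⇒ NO

NO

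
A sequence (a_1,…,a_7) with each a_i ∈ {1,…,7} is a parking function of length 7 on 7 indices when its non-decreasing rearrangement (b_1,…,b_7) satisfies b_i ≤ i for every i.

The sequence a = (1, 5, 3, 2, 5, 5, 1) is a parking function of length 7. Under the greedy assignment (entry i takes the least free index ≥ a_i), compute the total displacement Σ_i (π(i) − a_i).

Σπ(i) = 1+…+7 = 28; Σa = 1+5+3+2+5+5+1 = 22; disp = 28−22 = 6.

6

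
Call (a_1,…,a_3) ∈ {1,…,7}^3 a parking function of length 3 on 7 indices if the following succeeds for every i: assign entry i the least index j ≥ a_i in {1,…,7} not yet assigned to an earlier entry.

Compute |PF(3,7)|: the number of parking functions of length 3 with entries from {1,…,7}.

|PF(3,7)| = (8−3)·8^(3−1) = 5×64 = 320 (Pollak)
E.g. (3,7,5) → sorted (3,5,7): b_i ≤ 4+i ∀i, a PF.

320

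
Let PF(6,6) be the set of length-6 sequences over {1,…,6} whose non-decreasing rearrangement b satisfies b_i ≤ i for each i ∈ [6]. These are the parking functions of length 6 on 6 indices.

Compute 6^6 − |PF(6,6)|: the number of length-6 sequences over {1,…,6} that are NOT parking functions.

29849

#PF = (6−6+1)·(6+1)^(6−1) = 1×16807 = 16807 (Konheim–Weiss)
Example (1,2,6,4,6,6) → sorted (1,2,4,6,6,6): b_3=4>3, not a PF.
6^6 − 16807 = 46656 − 16807 = 29849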